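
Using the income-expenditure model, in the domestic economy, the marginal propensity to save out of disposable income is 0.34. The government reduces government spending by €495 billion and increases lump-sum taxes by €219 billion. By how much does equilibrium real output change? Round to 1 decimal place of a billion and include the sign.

−€1,881.0 billion

MPC = 1 − MPS = 1 − 0.34 = 0.66.
Expenditure multiplier = 1/(1 − MPC) = 1/(1 − 0.66) = 1/0.34 ≈ 2.941.
ΔG contributes k·ΔG = (−€495 billion) / 0.34 ≈ −€1,455.9 billion.
ΔT of +€219 billion changes first-round spending by −c·ΔT = −€144.54 billion, contributing k·(−c·ΔT) = (−€144.54 billion) / 0.34 ≈ −€425.1 billion.
Net ΔY = k(ΔG − c·ΔT) = (−€639.54 billion) / 0.34 = −€1,881 billion.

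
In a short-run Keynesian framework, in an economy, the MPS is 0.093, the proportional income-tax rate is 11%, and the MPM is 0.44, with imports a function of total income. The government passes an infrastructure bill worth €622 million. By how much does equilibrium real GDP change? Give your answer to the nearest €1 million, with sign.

+€983 million

MPC = 1 − MPS = 1 − 0.093 = 0.907.
Spending multiplier = 1/(1 − c(1−t) + m) = 1/(1 − 0.907×0.89 + 0.44) = 1/0.63277 ≈ 1.58.
ΔY = k × ΔG = (+€622 million) / 0.63277 ≈ +€983 million.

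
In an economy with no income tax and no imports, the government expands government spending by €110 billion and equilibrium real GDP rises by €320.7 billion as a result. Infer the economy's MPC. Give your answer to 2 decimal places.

0.66

Implied spending multiplier k = ΔY/ΔG = 320.7/110 ≈ 2.9155.
Since k = 1/(1 − MPC), MPC = 1 − 1/k = 1 − ΔG/ΔY = 1 − 110/320.7 ≈ 0.66.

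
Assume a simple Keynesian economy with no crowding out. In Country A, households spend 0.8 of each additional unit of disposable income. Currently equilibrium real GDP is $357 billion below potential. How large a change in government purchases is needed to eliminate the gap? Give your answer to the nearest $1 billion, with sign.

Spending multiplier = 1/(1 − MPC) = 1/(1 − 0.8) = 1/0.2 = 5.
Need ΔY = +$357 billion, so ΔG = ΔY/k = (+$357 billion) × 0.2 ≈ +$71 billion.
The government should increase government purchases by $71 billion.

+$71 billion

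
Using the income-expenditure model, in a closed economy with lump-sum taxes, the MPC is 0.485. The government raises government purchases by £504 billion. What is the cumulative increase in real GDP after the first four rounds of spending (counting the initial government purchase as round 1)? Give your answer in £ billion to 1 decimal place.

Round 1 adds ΔG = £504 billion; each later round is MPC = 0.485 times the previous.
After 4 rounds: 504 + 244.44 + 118.5534 + 57.498399 = ΔG·(1 − c^4)/(1 − c) = 504 × (1 − 0.055330800625)/0.515 ≈ £924.5 billion.

£924.5 billion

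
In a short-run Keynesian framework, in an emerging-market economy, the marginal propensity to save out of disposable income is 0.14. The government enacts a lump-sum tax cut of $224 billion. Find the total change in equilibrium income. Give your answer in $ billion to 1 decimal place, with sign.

+$1,376.0 billion

MPC = 1 − MPS = 1 − 0.14 = 0.86.
A lump-sum tax change of −$224 billion shifts disposable income by +$224 billion; first-round consumption changes by −c × ΔT = −0.86 × (−$224 billion) = +$192.64 billion.
Expenditure multiplier = 1/(1 − MPC) = 1/(1 − 0.86) = 1/0.14 ≈ 7.143.
The tax multiplier is −c × k ≈ −6.143, so ΔY = k × (−c·ΔT) = (+$192.64 billion) / 0.14 = +$1,376 billion.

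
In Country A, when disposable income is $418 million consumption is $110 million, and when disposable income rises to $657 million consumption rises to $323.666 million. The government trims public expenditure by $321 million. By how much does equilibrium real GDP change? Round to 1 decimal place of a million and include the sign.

−$3,028.3 million

MPC = ΔC/ΔYd = (323.666 − 110)/(657 − 418) = 213.666/239 = 0.894.
Government-spending multiplier = 1/(1 − MPC) = 1/(1 − 0.894) = 1/0.106 ≈ 9.434.
ΔY = k × ΔG = (−$321 million) / 0.106 ≈ −$3,028.3 million.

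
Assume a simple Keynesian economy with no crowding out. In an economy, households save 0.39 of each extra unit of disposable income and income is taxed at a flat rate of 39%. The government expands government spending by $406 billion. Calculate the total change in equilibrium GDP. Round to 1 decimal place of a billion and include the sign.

MPC = 1 − MPS = 1 − 0.39 = 0.61.
Government-spending multiplier = 1/(1 − c(1−t)) = 1/(1 − 0.61×0.61) = 1/0.6279 ≈ 1.593.
ΔY = k × ΔG = (+$406 billion) / 0.6279 ≈ +$646.6 billion.

+$646.6 billion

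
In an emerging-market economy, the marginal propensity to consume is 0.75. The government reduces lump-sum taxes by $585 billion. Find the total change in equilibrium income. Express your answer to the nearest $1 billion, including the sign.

+$1,755 billion

A lump-sum tax change of −$585 billion shifts disposable income by +$585 billion; first-round consumption changes by −c × ΔT = −0.75 × (−$585 billion) = +$438.75 billion.
Expenditure multiplier = 1/(1 − MPC) = 1/(1 − 0.75) = 1/0.25 = 4.
The tax multiplier is −c × k = −3, so ΔY = k × (−c·ΔT) = (+$438.75 billion) / 0.25 = +$1,755 billion.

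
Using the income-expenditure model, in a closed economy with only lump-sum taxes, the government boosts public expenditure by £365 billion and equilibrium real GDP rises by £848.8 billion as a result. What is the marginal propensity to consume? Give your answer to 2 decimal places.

Implied spending multiplier k = ΔY/ΔG = 848.8/365 ≈ 2.3255.
Since k = 1/(1 − MPC), MPC = 1 − 1/k = 1 − ΔG/ΔY = 1 − 365/848.8 ≈ 0.57.

0.57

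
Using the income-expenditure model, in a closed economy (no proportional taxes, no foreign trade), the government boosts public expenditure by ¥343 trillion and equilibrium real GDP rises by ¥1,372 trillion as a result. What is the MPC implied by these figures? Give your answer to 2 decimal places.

0.75

Implied spending multiplier k = ΔY/ΔG = 1,372/343 = 4.
Since k = 1/(1 − MPC), MPC = 1 − 1/k = 1 − ΔG/ΔY = 1 − 343/1,372 = 0.75.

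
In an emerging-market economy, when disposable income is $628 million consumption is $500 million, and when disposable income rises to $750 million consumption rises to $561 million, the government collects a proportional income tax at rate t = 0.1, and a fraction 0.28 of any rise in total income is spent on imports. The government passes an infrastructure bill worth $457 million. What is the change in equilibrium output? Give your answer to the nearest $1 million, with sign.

MPC = ΔC/ΔYd = (561 − 500)/(750 − 628) = 61/122 = 0.5.
Spending multiplier = 1/(1 − c(1−t) + m) = 1/(1 − 0.5×0.9 + 0.28) = 1/0.83 ≈ 1.205.
ΔY = k × ΔG = (+$457 million) / 0.83 ≈ +$551 million.

+$551 million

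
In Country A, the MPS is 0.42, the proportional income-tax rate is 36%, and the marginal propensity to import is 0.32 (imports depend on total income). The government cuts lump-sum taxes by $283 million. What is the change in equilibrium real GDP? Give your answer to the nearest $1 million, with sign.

MPC = 1 − MPS = 1 − 0.42 = 0.58.
A lump-sum tax change of −$283 million shifts disposable income by +$283 million; first-round consumption changes by −c × ΔT = −0.58 × (−$283 million) = +$164.14 million.
Expenditure multiplier = 1/(1 − c(1−t) + m) = 1/(1 − 0.58×0.64 + 0.32) = 1/0.9488 ≈ 1.054.
The tax multiplier is −c × k ≈ −0.611, so ΔY = k × (−c·ΔT) = (+$164.14 million) / 0.9488 ≈ +$173 million.

+$173 million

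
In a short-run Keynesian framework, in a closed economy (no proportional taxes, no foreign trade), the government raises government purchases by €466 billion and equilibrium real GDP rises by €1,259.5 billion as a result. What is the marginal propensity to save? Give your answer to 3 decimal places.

0.370

Implied spending multiplier k = ΔY/ΔG = 1,259.5/466 ≈ 2.7028.
Since k = 1/(1 − MPC), MPC = 1 − 1/k = 1 − ΔG/ΔY = 1 − 466/1,259.5 ≈ 0.630.
MPS = 1 − MPC = 0.370.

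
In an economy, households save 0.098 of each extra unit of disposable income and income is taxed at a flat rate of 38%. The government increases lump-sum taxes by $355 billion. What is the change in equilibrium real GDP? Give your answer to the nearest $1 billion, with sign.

−$726 billion

MPC = 1 − MPS = 1 − 0.098 = 0.902.
A lump-sum tax change of +$355 billion shifts disposable income by −$355 billion; first-round consumption changes by −c × ΔT = −0.902 × (+$355 billion) = −$320.21 billion.
Expenditure multiplier = 1/(1 − c(1−t)) = 1/(1 − 0.902×0.62) = 1/0.44076 ≈ 2.269.
The tax multiplier is −c × k ≈ −2.046, so ΔY = k × (−c·ΔT) = (−$320.21 billion) / 0.44076 ≈ −$726 billion.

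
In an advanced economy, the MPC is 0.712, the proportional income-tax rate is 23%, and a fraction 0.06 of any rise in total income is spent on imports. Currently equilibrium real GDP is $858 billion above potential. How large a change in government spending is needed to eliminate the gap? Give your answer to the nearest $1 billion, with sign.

Spending multiplier = 1/(1 − c(1−t) + m) = 1/(1 − 0.712×0.77 + 0.06) = 1/0.51176 ≈ 1.954.
Need ΔY = −$858 billion, so ΔG = ΔY/k = (−$858 billion) × 0.51176 ≈ −$439 billion.
The government should cut government spending by $439 billion.

−$439 billion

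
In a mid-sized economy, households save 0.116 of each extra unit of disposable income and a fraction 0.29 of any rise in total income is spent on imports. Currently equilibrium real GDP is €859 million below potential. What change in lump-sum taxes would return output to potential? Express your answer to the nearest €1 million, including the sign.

MPC = 1 − MPS = 1 − 0.116 = 0.884.
Spending multiplier = 1/(1 − c + m) = 1/(1 − 0.884 + 0.29) = 1/0.406 ≈ 2.463.
Tax multiplier = −c·k = −0.884/0.406 ≈ −2.177. Need ΔY = +€859 million, so ΔT = ΔY/(−c·k) = −(+€859 million) × 0.406 / 0.884 ≈ −€395 million.
The government should cut lump-sum taxes by €395 million.

−€395 million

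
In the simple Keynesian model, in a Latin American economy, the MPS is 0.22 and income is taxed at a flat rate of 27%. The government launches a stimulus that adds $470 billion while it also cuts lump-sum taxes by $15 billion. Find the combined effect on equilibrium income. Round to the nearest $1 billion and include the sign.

MPC = 1 − MPS = 1 − 0.22 = 0.78.
Expenditure multiplier = 1/(1 − c(1−t)) = 1/(1 − 0.78×0.73) = 1/0.4306 ≈ 2.322.
ΔG contributes k·ΔG = (+$470 billion) / 0.4306 ≈ +$1,091.5 billion.
ΔT of −$15 billion changes first-round spending by −c·ΔT = +$11.7 billion, contributing k·(−c·ΔT) = (+$11.7 billion) / 0.4306 ≈ +$27.2 billion.
Net ΔY = k(ΔG − c·ΔT) = (+$481.7 billion) / 0.4306 ≈ +$1,119 billion.

+$1,119 billion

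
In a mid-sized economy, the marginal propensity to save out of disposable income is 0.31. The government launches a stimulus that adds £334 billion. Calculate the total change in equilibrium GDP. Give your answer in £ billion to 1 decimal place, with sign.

+£1,077.4 billion

MPC = 1 − MPS = 1 − 0.31 = 0.69.
Spending multiplier = 1/(1 − MPC) = 1/(1 − 0.69) = 1/0.31 ≈ 3.226.
ΔY = k × ΔG = (+£334 billion) / 0.31 ≈ +£1,077.4 billion.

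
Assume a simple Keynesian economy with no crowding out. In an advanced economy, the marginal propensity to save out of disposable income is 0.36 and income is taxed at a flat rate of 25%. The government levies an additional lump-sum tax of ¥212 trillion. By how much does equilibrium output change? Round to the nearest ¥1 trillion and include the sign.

MPC = 1 − MPS = 1 − 0.36 = 0.64.
A lump-sum tax change of +¥212 trillion shifts disposable income by −¥212 trillion; first-round consumption changes by −c × ΔT = −0.64 × (+¥212 trillion) = −¥135.68 trillion.
Expenditure multiplier = 1/(1 − c(1−t)) = 1/(1 − 0.64×0.75) = 1/0.52 ≈ 1.923.
The tax multiplier is −c × k ≈ −1.231, so ΔY = k × (−c·ΔT) = (−¥135.68 trillion) / 0.52 ≈ −¥261 trillion.

−¥261 trillion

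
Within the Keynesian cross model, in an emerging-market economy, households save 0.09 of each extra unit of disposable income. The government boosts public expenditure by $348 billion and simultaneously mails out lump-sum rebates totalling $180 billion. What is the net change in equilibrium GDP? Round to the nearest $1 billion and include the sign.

MPC = 1 − MPS = 1 − 0.09 = 0.91.
Expenditure multiplier = 1/(1 − MPC) = 1/(1 − 0.91) = 1/0.09 ≈ 11.111.
ΔG contributes k·ΔG = (+$348 billion) / 0.09 ≈ +$3,866.7 billion.
ΔT of −$180 billion changes first-round spending by −c·ΔT = +$163.8 billion, contributing k·(−c·ΔT) = (+$163.8 billion) / 0.09 = +$1,820 billion.
Net ΔY = k(ΔG − c·ΔT) = (+$511.8 billion) / 0.09 ≈ +$5,687 billion.

+$5,687 billion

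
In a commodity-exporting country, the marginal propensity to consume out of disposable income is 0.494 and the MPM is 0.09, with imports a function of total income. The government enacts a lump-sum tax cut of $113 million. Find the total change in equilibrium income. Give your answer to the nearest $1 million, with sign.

+$94 million

A lump-sum tax change of −$113 million shifts disposable income by +$113 million; first-round consumption changes by −c × ΔT = −0.494 × (−$113 million) = +$55.822 million.
Expenditure multiplier = 1/(1 − c + m) = 1/(1 − 0.494 + 0.09) = 1/0.596 ≈ 1.678.
The tax multiplier is −c × k ≈ −0.829, so ΔY = k × (−c·ΔT) = (+$55.822 million) / 0.596 ≈ +$94 million.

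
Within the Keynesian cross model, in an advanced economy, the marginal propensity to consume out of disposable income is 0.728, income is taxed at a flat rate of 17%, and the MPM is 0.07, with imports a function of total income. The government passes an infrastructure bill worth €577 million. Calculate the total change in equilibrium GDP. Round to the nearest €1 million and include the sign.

Spending multiplier = 1/(1 − c(1−t) + m) = 1/(1 − 0.728×0.83 + 0.07) = 1/0.46576 ≈ 2.147.
ΔY = k × ΔG = (+€577 million) / 0.46576 ≈ +€1,239 million.

+€1,239 million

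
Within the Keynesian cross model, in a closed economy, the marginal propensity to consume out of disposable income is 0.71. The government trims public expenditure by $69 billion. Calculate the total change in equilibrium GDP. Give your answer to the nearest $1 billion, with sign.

Spending multiplier = 1/(1 − MPC) = 1/(1 − 0.71) = 1/0.29 ≈ 3.448.
ΔY = k × ΔG = (−$69 billion) / 0.29 ≈ −$238 billion.

−$238 billion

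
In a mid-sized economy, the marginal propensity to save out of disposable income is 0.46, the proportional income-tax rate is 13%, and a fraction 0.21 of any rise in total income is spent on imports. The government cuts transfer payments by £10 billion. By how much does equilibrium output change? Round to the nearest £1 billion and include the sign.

MPC = 1 − MPS = 1 − 0.46 = 0.54.
The transfer change shifts disposable income by −£10 billion, so first-round consumption changes by c·ΔTR = 0.54 × (−£10 billion) = −£5.4 billion.
Expenditure multiplier = 1/(1 − c(1−t) + m) = 1/(1 − 0.54×0.87 + 0.21) = 1/0.7402 ≈ 1.351.
The transfer multiplier is c × k ≈ 0.73, so ΔY = k × (c·ΔTR) = (−£5.4 billion) / 0.7402 ≈ −£7 billion.

−£7 billion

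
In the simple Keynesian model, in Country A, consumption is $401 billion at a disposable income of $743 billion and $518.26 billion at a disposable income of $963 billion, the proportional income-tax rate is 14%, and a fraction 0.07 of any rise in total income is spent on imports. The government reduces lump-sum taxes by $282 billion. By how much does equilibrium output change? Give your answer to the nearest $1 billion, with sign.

+$246 billion

MPC = ΔC/ΔYd = (518.26 − 401)/(963 − 743) = 117.26/220 = 0.533.
A lump-sum tax change of −$282 billion shifts disposable income by +$282 billion; first-round consumption changes by −c × ΔT = −0.533 × (−$282 billion) = +$150.306 billion.
Expenditure multiplier = 1/(1 − c(1−t) + m) = 1/(1 − 0.533×0.86 + 0.07) = 1/0.61162 ≈ 1.635.
The tax multiplier is −c × k ≈ −0.871, so ΔY = k × (−c·ΔT) = (+$150.306 billion) / 0.61162 ≈ +$246 billion.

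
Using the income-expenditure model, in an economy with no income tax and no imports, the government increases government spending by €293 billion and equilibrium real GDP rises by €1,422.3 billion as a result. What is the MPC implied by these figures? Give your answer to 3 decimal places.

Implied spending multiplier k = ΔY/ΔG = 1,422.3/293 ≈ 4.8543.
Since k = 1/(1 − MPC), MPC = 1 − 1/k = 1 − ΔG/ΔY = 1 − 293/1,422.3 ≈ 0.794.

0.794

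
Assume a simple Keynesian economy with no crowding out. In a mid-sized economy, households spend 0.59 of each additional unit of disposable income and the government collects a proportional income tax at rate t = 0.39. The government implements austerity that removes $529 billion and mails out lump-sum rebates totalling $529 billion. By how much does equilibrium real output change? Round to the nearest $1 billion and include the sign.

Expenditure multiplier = 1/(1 − c(1−t)) = 1/(1 − 0.59×0.61) = 1/0.6401 ≈ 1.562.
ΔG contributes k·ΔG = (−$529 billion) / 0.6401 ≈ −$826.4 billion.
ΔT of −$529 billion changes first-round spending by −c·ΔT = +$312.11 billion, contributing k·(−c·ΔT) = (+$312.11 billion) / 0.6401 ≈ +$487.6 billion.
Net ΔY = k(ΔG − c·ΔT) = (−$216.89 billion) / 0.6401 ≈ −$339 billion.

−$339 billion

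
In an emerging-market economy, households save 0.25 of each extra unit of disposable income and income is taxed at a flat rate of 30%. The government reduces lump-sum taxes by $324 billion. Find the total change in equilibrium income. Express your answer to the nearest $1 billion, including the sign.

+$512 billion

MPC = 1 − MPS = 1 − 0.25 = 0.75.
A lump-sum tax change of −$324 billion shifts disposable income by +$324 billion; first-round consumption changes by −c × ΔT = −0.75 × (−$324 billion) = +$243 billion.
Expenditure multiplier = 1/(1 − c(1−t)) = 1/(1 − 0.75×0.7) = 1/0.475 ≈ 2.105.
The tax multiplier is −c × k ≈ −1.579, so ΔY = k × (−c·ΔT) = (+$243 billion) / 0.475 ≈ +$512 billion.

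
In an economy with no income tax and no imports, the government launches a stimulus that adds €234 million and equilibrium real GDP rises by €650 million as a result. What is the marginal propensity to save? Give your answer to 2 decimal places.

0.36

Implied spending multiplier k = ΔY/ΔG = 650/234 ≈ 2.7778.
Since k = 1/(1 − MPC), MPC = 1 − 1/k = 1 − ΔG/ΔY = 1 − 234/650 = 0.64.
MPS = 1 − MPC = 0.36.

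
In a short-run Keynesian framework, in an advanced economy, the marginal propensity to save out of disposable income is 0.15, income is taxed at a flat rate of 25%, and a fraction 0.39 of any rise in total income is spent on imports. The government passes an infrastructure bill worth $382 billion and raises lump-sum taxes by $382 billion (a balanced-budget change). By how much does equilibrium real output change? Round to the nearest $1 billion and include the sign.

MPC = 1 − MPS = 1 − 0.15 = 0.85.
Expenditure multiplier = 1/(1 − c(1−t) + m) = 1/(1 − 0.85×0.75 + 0.39) = 1/0.7525 ≈ 1.329.
ΔG contributes k·ΔG = (+$382 billion) / 0.7525 ≈ +$507.6 billion.
ΔT of +$382 billion changes first-round spending by −c·ΔT = −$324.7 billion, contributing k·(−c·ΔT) = (−$324.7 billion) / 0.7525 ≈ −$431.5 billion.
Net ΔY = k(ΔG − c·ΔT) = (+$57.3 billion) / 0.7525 ≈ +$76 billion.

+$76 billion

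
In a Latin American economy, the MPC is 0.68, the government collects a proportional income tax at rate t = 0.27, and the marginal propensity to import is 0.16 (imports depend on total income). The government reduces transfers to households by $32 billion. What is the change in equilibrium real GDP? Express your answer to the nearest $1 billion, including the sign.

−$33 billion

The transfer change shifts disposable income by −$32 billion, so first-round consumption changes by c·ΔTR = 0.68 × (−$32 billion) = −$21.76 billion.
Expenditure multiplier = 1/(1 − c(1−t) + m) = 1/(1 − 0.68×0.73 + 0.16) = 1/0.6636 ≈ 1.507.
The transfer multiplier is c × k ≈ 1.025, so ΔY = k × (c·ΔTR) = (−$21.76 billion) / 0.6636 ≈ −$33 billion.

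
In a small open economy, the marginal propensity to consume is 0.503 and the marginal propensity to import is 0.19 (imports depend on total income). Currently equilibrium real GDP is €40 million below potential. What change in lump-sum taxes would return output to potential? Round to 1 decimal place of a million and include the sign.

Spending multiplier = 1/(1 − c + m) = 1/(1 − 0.503 + 0.19) = 1/0.687 ≈ 1.456.
Tax multiplier = −c·k = −0.503/0.687 ≈ −0.732. Need ΔY = +€40 million, so ΔT = ΔY/(−c·k) = −(+€40 million) × 0.687 / 0.503 ≈ −€54.6 million.
The government should cut lump-sum taxes by €54.6 million.

−€54.6 million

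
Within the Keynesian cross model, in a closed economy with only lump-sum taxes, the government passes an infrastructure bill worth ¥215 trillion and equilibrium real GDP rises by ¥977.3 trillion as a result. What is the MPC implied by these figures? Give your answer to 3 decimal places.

0.780

Implied spending multiplier k = ΔY/ΔG = 977.3/215 ≈ 4.5456.
Since k = 1/(1 − MPC), MPC = 1 − 1/k = 1 − ΔG/ΔY = 1 − 215/977.3 ≈ 0.780.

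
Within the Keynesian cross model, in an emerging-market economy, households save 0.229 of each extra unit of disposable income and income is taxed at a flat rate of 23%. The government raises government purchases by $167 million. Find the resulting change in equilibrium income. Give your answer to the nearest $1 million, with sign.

+$411 million

MPC = 1 − MPS = 1 − 0.229 = 0.771.
Spending multiplier = 1/(1 − c(1−t)) = 1/(1 − 0.771×0.77) = 1/0.40633 ≈ 2.461.
ΔY = k × ΔG = (+$167 million) / 0.40633 ≈ +$411 million.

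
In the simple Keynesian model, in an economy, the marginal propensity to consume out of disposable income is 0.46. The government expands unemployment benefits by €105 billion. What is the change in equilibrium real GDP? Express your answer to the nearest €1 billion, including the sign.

+€89 billion

The transfer change shifts disposable income by +€105 billion, so first-round consumption changes by c·ΔTR = 0.46 × (+€105 billion) = +€48.3 billion.
Expenditure multiplier = 1/(1 − MPC) = 1/(1 − 0.46) = 1/0.54 ≈ 1.852.
The transfer multiplier is c × k ≈ 0.852, so ΔY = k × (c·ΔTR) = (+€48.3 billion) / 0.54 ≈ +€89 billion.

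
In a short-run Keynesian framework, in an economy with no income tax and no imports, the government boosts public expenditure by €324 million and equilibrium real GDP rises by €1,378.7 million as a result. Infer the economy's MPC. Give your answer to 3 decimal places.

0.765

Implied spending multiplier k = ΔY/ΔG = 1,378.7/324 ≈ 4.2552.
Since k = 1/(1 − MPC), MPC = 1 − 1/k = 1 − ΔG/ΔY = 1 − 324/1,378.7 ≈ 0.765.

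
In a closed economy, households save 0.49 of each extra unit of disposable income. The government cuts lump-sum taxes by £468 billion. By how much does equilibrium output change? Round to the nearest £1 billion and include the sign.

MPC = 1 − MPS = 1 − 0.49 = 0.51.
A lump-sum tax change of −£468 billion shifts disposable income by +£468 billion; first-round consumption changes by −c × ΔT = −0.51 × (−£468 billion) = +£238.68 billion.
Expenditure multiplier = 1/(1 − MPC) = 1/(1 − 0.51) = 1/0.49 ≈ 2.041.
The tax multiplier is −c × k ≈ −1.041, so ΔY = k × (−c·ΔT) = (+£238.68 billion) / 0.49 ≈ +£487 billion.

+£487 billion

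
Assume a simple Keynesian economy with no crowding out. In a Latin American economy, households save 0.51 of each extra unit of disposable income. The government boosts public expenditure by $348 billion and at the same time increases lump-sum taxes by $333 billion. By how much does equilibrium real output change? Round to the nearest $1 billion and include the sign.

+$362 billion

MPC = 1 − MPS = 1 − 0.51 = 0.49.
Expenditure multiplier = 1/(1 − MPC) = 1/(1 − 0.49) = 1/0.51 ≈ 1.961.
ΔG contributes k·ΔG = (+$348 billion) / 0.51 ≈ +$682.4 billion.
ΔT of +$333 billion changes first-round spending by −c·ΔT = −$163.17 billion, contributing k·(−c·ΔT) = (−$163.17 billion) / 0.51 ≈ −$319.9 billion.
Net ΔY = k(ΔG − c·ΔT) = (+$184.83 billion) / 0.51 ≈ +$362 billion.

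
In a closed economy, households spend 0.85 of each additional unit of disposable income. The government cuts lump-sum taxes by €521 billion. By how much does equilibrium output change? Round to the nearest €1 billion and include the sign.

+€2,952 billion

A lump-sum tax change of −€521 billion shifts disposable income by +€521 billion; first-round consumption changes by −c × ΔT = −0.85 × (−€521 billion) = +€442.85 billion.
Expenditure multiplier = 1/(1 − MPC) = 1/(1 − 0.85) = 1/0.15 ≈ 6.667.
The tax multiplier is −c × k ≈ −5.667, so ΔY = k × (−c·ΔT) = (+€442.85 billion) / 0.15 ≈ +€2,952 billion.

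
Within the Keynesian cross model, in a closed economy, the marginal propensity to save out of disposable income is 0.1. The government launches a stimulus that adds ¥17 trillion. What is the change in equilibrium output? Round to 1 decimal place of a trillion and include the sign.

+¥170.0 trillion

MPC = 1 − MPS = 1 − 0.1 = 0.9.
Expenditure multiplier = 1/(1 − MPC) = 1/(1 − 0.9) = 1/0.1 = 10.
ΔY = k × ΔG = (+¥17 trillion) / 0.1 = +¥170 trillion.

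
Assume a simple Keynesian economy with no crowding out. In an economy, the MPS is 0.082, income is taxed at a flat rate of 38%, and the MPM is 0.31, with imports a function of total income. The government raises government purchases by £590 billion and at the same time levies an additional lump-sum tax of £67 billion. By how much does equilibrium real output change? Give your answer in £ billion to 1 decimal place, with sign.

MPC = 1 − MPS = 1 − 0.082 = 0.918.
Expenditure multiplier = 1/(1 − c(1−t) + m) = 1/(1 − 0.918×0.62 + 0.31) = 1/0.74084 ≈ 1.35.
ΔG contributes k·ΔG = (+£590 billion) / 0.74084 ≈ +£796.4 billion.
ΔT of +£67 billion changes first-round spending by −c·ΔT = −£61.506 billion, contributing k·(−c·ΔT) = (−£61.506 billion) / 0.74084 ≈ −£83 billion.
Net ΔY = k(ΔG − c·ΔT) = (+£528.494 billion) / 0.74084 ≈ +£713.4 billion.

+£713.4 billion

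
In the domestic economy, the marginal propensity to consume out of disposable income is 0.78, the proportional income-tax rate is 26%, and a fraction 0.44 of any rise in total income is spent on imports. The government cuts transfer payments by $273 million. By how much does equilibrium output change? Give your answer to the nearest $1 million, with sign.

−$247 million

The transfer change shifts disposable income by −$273 million, so first-round consumption changes by c·ΔTR = 0.78 × (−$273 million) = −$212.94 million.
Expenditure multiplier = 1/(1 − c(1−t) + m) = 1/(1 − 0.78×0.74 + 0.44) = 1/0.8628 ≈ 1.159.
The transfer multiplier is c × k ≈ 0.904, so ΔY = k × (c·ΔTR) = (−$212.94 million) / 0.8628 ≈ −$247 million.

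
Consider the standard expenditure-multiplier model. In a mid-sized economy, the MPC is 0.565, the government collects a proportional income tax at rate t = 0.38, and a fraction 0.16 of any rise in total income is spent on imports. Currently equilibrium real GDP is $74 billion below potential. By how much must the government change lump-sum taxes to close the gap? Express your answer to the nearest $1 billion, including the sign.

−$106 billion

Spending multiplier = 1/(1 − c(1−t) + m) = 1/(1 − 0.565×0.62 + 0.16) = 1/0.8097 ≈ 1.235.
Tax multiplier = −c·k = −0.565/0.8097 ≈ −0.698. Need ΔY = +$74 billion, so ΔT = ΔY/(−c·k) = −(+$74 billion) × 0.8097 / 0.565 ≈ −$106 billion.
The government should cut lump-sum taxes by $106 billion.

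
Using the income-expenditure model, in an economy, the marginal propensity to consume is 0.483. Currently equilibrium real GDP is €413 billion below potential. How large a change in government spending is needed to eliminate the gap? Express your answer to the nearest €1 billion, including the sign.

Spending multiplier = 1/(1 − MPC) = 1/(1 − 0.483) = 1/0.517 ≈ 1.934.
Need ΔY = +€413 billion, so ΔG = ΔY/k = (+€413 billion) × 0.517 ≈ +€214 billion.
The government should increase government spending by €214 billion.

+€214 billion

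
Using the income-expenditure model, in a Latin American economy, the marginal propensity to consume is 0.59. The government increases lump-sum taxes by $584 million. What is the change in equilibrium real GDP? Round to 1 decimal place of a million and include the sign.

−$840.4 million

A lump-sum tax change of +$584 million shifts disposable income by −$584 million; first-round consumption changes by −c × ΔT = −0.59 × (+$584 million) = −$344.56 million.
Expenditure multiplier = 1/(1 − MPC) = 1/(1 − 0.59) = 1/0.41 ≈ 2.439.
The tax multiplier is −c × k ≈ −1.439, so ΔY = k × (−c·ΔT) = (−$344.56 million) / 0.41 ≈ −$840.4 million.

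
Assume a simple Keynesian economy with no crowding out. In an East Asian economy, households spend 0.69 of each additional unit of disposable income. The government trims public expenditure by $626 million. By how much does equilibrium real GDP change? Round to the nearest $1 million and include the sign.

−$2,019 million

Expenditure multiplier = 1/(1 − MPC) = 1/(1 − 0.69) = 1/0.31 ≈ 3.226.
ΔY = k × ΔG = (−$626 million) / 0.31 ≈ −$2,019 million.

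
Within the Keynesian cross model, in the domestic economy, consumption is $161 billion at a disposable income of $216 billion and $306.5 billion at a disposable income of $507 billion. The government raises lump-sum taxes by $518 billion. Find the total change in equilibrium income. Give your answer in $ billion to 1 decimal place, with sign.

MPC = ΔC/ΔYd = (306.5 − 161)/(507 − 216) = 145.5/291 = 0.5.
A lump-sum tax change of +$518 billion shifts disposable income by −$518 billion; first-round consumption changes by −c × ΔT = −0.5 × (+$518 billion) = −$259 billion.
Expenditure multiplier = 1/(1 − MPC) = 1/(1 − 0.5) = 1/0.5 = 2.
The tax multiplier is −c × k = −1, so ΔY = k × (−c·ΔT) = (−$259 billion) / 0.5 = −$518 billion.

−$518.0 billion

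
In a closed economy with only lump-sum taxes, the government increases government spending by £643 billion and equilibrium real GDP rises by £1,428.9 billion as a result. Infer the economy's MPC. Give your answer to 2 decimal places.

0.55

Implied spending multiplier k = ΔY/ΔG = 1,428.9/643 ≈ 2.2222.
Since k = 1/(1 − MPC), MPC = 1 − 1/k = 1 − ΔG/ΔY = 1 − 643/1,428.9 ≈ 0.55.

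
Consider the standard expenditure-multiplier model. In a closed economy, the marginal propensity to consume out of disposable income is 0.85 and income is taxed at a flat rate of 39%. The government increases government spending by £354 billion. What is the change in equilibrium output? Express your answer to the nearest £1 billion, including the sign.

+£735 billion

Expenditure multiplier = 1/(1 − c(1−t)) = 1/(1 − 0.85×0.61) = 1/0.4815 ≈ 2.077.
ΔY = k × ΔG = (+£354 billion) / 0.4815 ≈ +£735 billion.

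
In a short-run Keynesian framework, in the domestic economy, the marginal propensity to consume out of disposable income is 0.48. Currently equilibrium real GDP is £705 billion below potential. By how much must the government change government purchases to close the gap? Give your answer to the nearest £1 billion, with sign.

+£367 billion

Spending multiplier = 1/(1 − MPC) = 1/(1 − 0.48) = 1/0.52 ≈ 1.923.
Need ΔY = +£705 billion, so ΔG = ΔY/k = (+£705 billion) × 0.52 ≈ +£367 billion.
The government should increase government purchases by £367 billion.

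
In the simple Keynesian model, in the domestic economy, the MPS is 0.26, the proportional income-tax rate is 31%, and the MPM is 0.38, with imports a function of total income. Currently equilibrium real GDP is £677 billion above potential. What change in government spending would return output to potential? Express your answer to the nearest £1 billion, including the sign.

−£589 billion

MPC = 1 − MPS = 1 − 0.26 = 0.74.
Spending multiplier = 1/(1 − c(1−t) + m) = 1/(1 − 0.74×0.69 + 0.38) = 1/0.8694 ≈ 1.15.
Need ΔY = −£677 billion, so ΔG = ΔY/k = (−£677 billion) × 0.8694 ≈ −£589 billion.
The government should cut government spending by £589 billion.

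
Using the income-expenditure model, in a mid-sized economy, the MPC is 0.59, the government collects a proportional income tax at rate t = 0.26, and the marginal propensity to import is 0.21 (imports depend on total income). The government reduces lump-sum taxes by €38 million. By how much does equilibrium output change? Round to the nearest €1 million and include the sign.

+€29 million

A lump-sum tax change of −€38 million shifts disposable income by +€38 million; first-round consumption changes by −c × ΔT = −0.59 × (−€38 million) = +€22.42 million.
Expenditure multiplier = 1/(1 − c(1−t) + m) = 1/(1 − 0.59×0.74 + 0.21) = 1/0.7734 ≈ 1.293.
The tax multiplier is −c × k ≈ −0.763, so ΔY = k × (−c·ΔT) = (+€22.42 million) / 0.7734 ≈ +€29 million.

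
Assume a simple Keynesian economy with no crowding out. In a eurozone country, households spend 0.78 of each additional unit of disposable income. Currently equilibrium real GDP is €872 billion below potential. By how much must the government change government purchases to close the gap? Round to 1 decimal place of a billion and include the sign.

Spending multiplier = 1/(1 − MPC) = 1/(1 − 0.78) = 1/0.22 ≈ 4.545.
Need ΔY = +€872 billion, so ΔG = ΔY/k = (+€872 billion) × 0.22 ≈ +€191.8 billion.
The government should increase government purchases by €191.8 billion.

+€191.8 billion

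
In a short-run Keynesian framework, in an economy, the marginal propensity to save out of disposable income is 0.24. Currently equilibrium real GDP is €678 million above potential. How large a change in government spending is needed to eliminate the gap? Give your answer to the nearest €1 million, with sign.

MPC = 1 − MPS = 1 − 0.24 = 0.76.
Spending multiplier = 1/(1 − MPC) = 1/(1 − 0.76) = 1/0.24 ≈ 4.167.
Need ΔY = −€678 million, so ΔG = ΔY/k = (−€678 million) × 0.24 ≈ −€163 million.
The government should cut government spending by €163 million.

−€163 million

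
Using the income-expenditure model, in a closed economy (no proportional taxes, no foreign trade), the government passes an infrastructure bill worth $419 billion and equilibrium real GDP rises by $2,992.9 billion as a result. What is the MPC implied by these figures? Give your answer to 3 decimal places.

Implied spending multiplier k = ΔY/ΔG = 2,992.9/419 ≈ 7.143.
Since k = 1/(1 − MPC), MPC = 1 − 1/k = 1 − ΔG/ΔY = 1 − 419/2,992.9 ≈ 0.860.

0.860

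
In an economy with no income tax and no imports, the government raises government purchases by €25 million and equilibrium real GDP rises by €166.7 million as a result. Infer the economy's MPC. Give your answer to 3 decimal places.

0.850

Implied spending multiplier k = ΔY/ΔG = 166.7/25 = 6.668.
Since k = 1/(1 − MPC), MPC = 1 − 1/k = 1 − ΔG/ΔY = 1 − 25/166.7 ≈ 0.850.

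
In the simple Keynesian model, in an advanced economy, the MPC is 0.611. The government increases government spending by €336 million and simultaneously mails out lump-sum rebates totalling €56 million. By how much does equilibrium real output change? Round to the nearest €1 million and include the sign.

+€952 million

Expenditure multiplier = 1/(1 − MPC) = 1/(1 − 0.611) = 1/0.389 ≈ 2.571.
ΔG contributes k·ΔG = (+€336 million) / 0.389 ≈ +€863.8 million.
ΔT of −€56 million changes first-round spending by −c·ΔT = +€34.216 million, contributing k·(−c·ΔT) = (+€34.216 million) / 0.389 ≈ +€88 million.
Net ΔY = k(ΔG − c·ΔT) = (+€370.216 million) / 0.389 ≈ +€952 million.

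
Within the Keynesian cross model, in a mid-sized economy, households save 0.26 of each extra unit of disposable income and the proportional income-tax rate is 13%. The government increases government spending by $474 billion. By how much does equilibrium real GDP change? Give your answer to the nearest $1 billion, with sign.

+$1,331 billion

MPC = 1 − MPS = 1 − 0.26 = 0.74.
Expenditure multiplier = 1/(1 − c(1−t)) = 1/(1 − 0.74×0.87) = 1/0.3562 ≈ 2.807.
ΔY = k × ΔG = (+$474 billion) / 0.3562 ≈ +$1,331 billion.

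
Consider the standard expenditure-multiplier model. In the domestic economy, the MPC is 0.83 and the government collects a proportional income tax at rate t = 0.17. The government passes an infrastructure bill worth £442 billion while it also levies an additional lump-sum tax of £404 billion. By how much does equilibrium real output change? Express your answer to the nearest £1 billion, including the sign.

+£343 billion

Expenditure multiplier = 1/(1 − c(1−t)) = 1/(1 − 0.83×0.83) = 1/0.3111 ≈ 3.214.
ΔG contributes k·ΔG = (+£442 billion) / 0.3111 ≈ +£1,420.8 billion.
ΔT of +£404 billion changes first-round spending by −c·ΔT = −£335.32 billion, contributing k·(−c·ΔT) = (−£335.32 billion) / 0.3111 ≈ −£1,077.9 billion.
Net ΔY = k(ΔG − c·ΔT) = (+£106.68 billion) / 0.3111 ≈ +£343 billion.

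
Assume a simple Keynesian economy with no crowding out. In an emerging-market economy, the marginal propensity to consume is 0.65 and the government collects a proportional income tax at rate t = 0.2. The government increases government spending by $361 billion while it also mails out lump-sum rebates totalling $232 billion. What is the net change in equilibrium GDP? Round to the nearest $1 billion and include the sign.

+$1,066 billion

Expenditure multiplier = 1/(1 − c(1−t)) = 1/(1 − 0.65×0.8) = 1/0.48 ≈ 2.083.
ΔG contributes k·ΔG = (+$361 billion) / 0.48 ≈ +$752.1 billion.
ΔT of −$232 billion changes first-round spending by −c·ΔT = +$150.8 billion, contributing k·(−c·ΔT) = (+$150.8 billion) / 0.48 ≈ +$314.2 billion.
Net ΔY = k(ΔG − c·ΔT) = (+$511.8 billion) / 0.48 ≈ +$1,066 billion.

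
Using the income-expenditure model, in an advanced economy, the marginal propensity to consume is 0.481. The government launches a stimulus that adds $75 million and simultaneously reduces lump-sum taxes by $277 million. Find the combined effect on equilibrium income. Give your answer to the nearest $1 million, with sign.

Expenditure multiplier = 1/(1 − MPC) = 1/(1 − 0.481) = 1/0.519 ≈ 1.927.
ΔG contributes k·ΔG = (+$75 million) / 0.519 ≈ +$144.5 million.
ΔT of −$277 million changes first-round spending by −c·ΔT = +$133.237 million, contributing k·(−c·ΔT) = (+$133.237 million) / 0.519 ≈ +$256.7 million.
Net ΔY = k(ΔG − c·ΔT) = (+$208.237 million) / 0.519 ≈ +$401 million.

+$401 million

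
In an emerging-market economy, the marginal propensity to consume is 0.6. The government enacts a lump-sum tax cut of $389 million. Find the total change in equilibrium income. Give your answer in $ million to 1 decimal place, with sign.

A lump-sum tax change of −$389 million shifts disposable income by +$389 million; first-round consumption changes by −c × ΔT = −0.6 × (−$389 million) = +$233.4 million.
Expenditure multiplier = 1/(1 − MPC) = 1/(1 − 0.6) = 1/0.4 = 2.5.
The tax multiplier is −c × k = −1.5, so ΔY = k × (−c·ΔT) = (+$233.4 million) / 0.4 = +$583.5 million.

+$583.5 million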